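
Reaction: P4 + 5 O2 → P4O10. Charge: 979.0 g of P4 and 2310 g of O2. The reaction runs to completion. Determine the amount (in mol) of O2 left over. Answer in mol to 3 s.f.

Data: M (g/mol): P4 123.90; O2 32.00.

n(P4) = 979.0 / 123.90 = 7.902 mol
n(O2) = 2310 / 32.00 = 72.19 mol
n/ν for P4 = 7.902/1 = 7.902
n/ν for O2 = 72.19/5 = 14.44
Smallest n/ν is P4 → limiting reagent.
O2 consumed = (5/1) × 7.902 = 39.51 mol
O2 remaining = 72.19 − 39.51 = 32.68 mol

32.7 mol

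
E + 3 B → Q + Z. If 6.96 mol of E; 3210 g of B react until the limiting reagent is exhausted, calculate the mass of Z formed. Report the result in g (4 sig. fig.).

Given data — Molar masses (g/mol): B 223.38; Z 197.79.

947.4 g

n(E) = 6.960 mol
n(B) = 3210 / 223.38 = 14.37 mol
n/ν for E = 6.960/1 = 6.960
n/ν for B = 14.37/3 = 4.790
Smallest n/ν is B → limiting reagent.
n(Z) = (1/3) × 14.37 = 4.790 mol
mass = 4.790 × 197.79 = 947.4 g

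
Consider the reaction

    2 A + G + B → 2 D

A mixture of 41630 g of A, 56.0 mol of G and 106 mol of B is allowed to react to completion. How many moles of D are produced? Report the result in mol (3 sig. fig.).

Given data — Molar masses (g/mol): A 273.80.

112 mol

n(A) = 41630 / 273.80 = 152.0 mol
n(G) = 56.00 mol
n(B) = 106.0 mol
n/ν → A: 76.00, G: 56.00, B: 106.0; G is limiting.
n(D) = (2/1) × 56.00 = 112.0 mol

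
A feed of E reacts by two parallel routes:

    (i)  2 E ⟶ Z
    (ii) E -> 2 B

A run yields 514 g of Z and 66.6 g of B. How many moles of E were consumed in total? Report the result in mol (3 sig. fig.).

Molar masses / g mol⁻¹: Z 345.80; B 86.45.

n(Z) = 514 / 345.80 = 1.486 mol
n(B) = 66.6 / 86.45 = 0.7704 mol
n(E) via (i) = (2/1)×1.486 = 2.972 mol
n(E) via (ii) = (1/2)×0.7704 = 0.3852 mol
total n(E) = 2.972 + 0.3852 = 3.357 mol

3.36 mol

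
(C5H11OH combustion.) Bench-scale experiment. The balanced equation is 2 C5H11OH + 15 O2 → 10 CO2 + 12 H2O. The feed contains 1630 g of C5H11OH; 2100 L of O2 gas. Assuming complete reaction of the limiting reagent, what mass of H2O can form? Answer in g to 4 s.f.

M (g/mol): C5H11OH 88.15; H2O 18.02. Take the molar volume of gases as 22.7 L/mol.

1334 g

n(C5H11OH) = 1630 / 88.15 = 18.49 mol
n(O2) = 2100 / 22.7 = 92.51 mol
n/ν → C5H11OH: 9.245, O2: 6.167; O2 is limiting.
n(H2O) = (12/15) × 92.51 = 74.01 mol
mass = 74.01 × 18.02 = 1334 g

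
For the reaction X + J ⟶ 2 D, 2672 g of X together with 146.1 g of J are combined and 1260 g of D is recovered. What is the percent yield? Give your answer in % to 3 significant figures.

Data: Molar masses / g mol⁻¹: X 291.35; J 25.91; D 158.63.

n(X) = 2672 / 291.35 = 9.171 mol
n(J) = 146.1 / 25.91 = 5.639 mol
n/ν → X: 9.171, J: 5.639; J is limiting.
theoretical n(D) = (2/1) × 5.639 = 11.28 mol → 1789 g
% yield = 1260 / 1789 × 100 = 70.43 %

70.4 %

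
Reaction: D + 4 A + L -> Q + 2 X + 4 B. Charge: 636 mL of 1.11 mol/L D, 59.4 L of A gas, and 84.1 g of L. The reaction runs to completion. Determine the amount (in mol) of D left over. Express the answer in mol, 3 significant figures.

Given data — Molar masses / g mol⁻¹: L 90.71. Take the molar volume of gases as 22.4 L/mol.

n(D) = 1.11 × 636.0/1000 = 0.7060 mol
n(A) = 59.40 / 22.4 = 2.652 mol
n(L) = 84.10 / 90.71 = 0.9271 mol
n/ν → D: 0.7060, A: 0.6630, L: 0.9271; A is limiting.
D consumed = (1/4) × 2.652 = 0.6630 mol
D remaining = 0.7060 − 0.6630 = 0.04300 mol

0.0430 mol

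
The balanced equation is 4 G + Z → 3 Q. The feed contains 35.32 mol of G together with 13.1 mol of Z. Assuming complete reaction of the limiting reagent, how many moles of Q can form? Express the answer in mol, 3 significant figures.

n(G) = 35.32 mol
n(Z) = 13.10 mol
n/ν → G: 8.830, Z: 13.10; G is limiting.
n(Q) = (3/4) × 35.32 = 26.49 mol

26.5 mol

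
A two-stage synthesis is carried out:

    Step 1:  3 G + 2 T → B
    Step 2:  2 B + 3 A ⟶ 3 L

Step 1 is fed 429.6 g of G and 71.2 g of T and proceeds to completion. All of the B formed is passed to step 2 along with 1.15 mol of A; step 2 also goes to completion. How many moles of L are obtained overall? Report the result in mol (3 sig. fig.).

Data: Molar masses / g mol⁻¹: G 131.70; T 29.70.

1.15 mol

Step 1:
n(G) = 429.6 / 131.70 = 3.262 mol
n(T) = 71.20 / 29.70 = 2.397 mol
n/ν for G = 3.262/3 = 1.087
n/ν for T = 2.397/2 = 1.199
Smallest n/ν is G → limiting reagent.
n(B) produced = (1/3) × 3.262 = 1.087 mol
Step 2:
n(B) available = 1.087 mol
n(A) = 1.150 mol
n/ν for B = 1.087/2 = 0.5435
n/ν for A = 1.150/3 = 0.3833
Smallest n/ν is A → limiting reagent.
n(L) = (3/3) × 1.150 = 1.150 mol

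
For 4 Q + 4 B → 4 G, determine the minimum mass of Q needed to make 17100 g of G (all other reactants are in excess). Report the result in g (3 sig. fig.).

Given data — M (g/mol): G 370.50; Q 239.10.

11000 g

n(G) = 17100 / 370.50 = 46.15 mol
n(Q) = (4/4) × 46.15 = 46.15 mol
mass = 46.15 × 239.10 = 11030 g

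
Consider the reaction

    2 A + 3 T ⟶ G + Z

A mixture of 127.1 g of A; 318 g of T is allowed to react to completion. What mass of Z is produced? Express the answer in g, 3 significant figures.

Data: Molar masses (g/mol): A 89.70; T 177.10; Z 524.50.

314 g

n(A) = 127.1 / 89.70 = 1.417 mol
n(T) = 318.0 / 177.10 = 1.796 mol
n/ν for A = 1.417/2 = 0.7085
n/ν for T = 1.796/3 = 0.5987
Smallest n/ν is T → limiting reagent.
n(Z) = (1/3) × 1.796 = 0.5987 mol
mass = 0.5987 × 524.50 = 314.0 g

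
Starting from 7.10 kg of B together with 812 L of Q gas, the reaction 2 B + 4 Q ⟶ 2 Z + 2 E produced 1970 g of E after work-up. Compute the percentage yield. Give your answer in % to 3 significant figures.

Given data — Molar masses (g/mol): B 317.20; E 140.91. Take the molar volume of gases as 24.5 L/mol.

n(B) = 7.100×1000 / 317.20 = 22.38 mol
n(Q) = 812.0 / 24.5 = 33.14 mol
n/ν for B = 22.38/2 = 11.19
n/ν for Q = 33.14/4 = 8.285
Smallest n/ν is Q → limiting reagent.
theoretical n(E) = (2/4) × 33.14 = 16.57 mol → 2335 g
% yield = 1970 / 2335 × 100 = 84.37 %

84.4 %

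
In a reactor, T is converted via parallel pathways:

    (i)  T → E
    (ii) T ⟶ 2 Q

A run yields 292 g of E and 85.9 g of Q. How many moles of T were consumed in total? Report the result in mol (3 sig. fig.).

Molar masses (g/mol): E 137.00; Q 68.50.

2.76 mol

n(E) = 292 / 137.00 = 2.131 mol
n(Q) = 85.9 / 68.50 = 1.254 mol
n(T) via (i) = (1/1)×2.131 = 2.131 mol
n(T) via (ii) = (1/2)×1.254 = 0.6270 mol
total n(T) = 2.131 + 0.6270 = 2.758 mol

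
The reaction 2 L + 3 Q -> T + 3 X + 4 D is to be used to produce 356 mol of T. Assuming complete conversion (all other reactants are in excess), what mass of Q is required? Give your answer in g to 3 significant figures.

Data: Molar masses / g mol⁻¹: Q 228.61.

n(T) = 356.0 mol
n(Q) = (3/1) × 356.0 = 1068 mol
mass = 1068 × 228.61 = 244200 g

244000 g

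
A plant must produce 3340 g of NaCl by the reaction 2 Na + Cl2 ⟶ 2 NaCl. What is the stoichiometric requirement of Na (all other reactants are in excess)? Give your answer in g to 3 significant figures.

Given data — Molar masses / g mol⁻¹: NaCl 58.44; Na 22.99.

1310 g

n(NaCl) = 3340 / 58.44 = 57.15 mol
n(Na) = (2/2) × 57.15 = 57.15 mol
mass = 57.15 × 22.99 = 1314 g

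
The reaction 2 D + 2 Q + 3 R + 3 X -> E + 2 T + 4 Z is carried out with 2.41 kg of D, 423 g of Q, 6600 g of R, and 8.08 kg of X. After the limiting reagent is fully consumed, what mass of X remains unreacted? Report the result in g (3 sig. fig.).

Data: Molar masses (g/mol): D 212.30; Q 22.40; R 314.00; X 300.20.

2970 g

n(D) = 2.410×1000 / 212.30 = 11.35 mol
n(Q) = 423.0 / 22.40 = 18.88 mol
n(R) = 6600 / 314.00 = 21.02 mol
n(X) = 8.080×1000 / 300.20 = 26.92 mol
n/ν for D = 11.35/2 = 5.675
n/ν for Q = 18.88/2 = 9.440
n/ν for R = 21.02/3 = 7.007
n/ν for X = 26.92/3 = 8.973
Smallest n/ν is D → limiting reagent.
X consumed = (3/2) × 11.35 = 17.03 mol
X remaining = 26.92 − 17.03 = 9.890 mol
mass = 9.890 × 300.20 = 2969 g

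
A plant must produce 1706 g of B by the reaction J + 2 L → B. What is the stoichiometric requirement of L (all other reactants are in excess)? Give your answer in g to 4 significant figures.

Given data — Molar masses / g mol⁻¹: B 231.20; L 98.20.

n(B) = 1706 / 231.20 = 7.379 mol
n(L) = (2/1) × 7.379 = 14.76 mol
mass = 14.76 × 98.20 = 1449 g

1449 g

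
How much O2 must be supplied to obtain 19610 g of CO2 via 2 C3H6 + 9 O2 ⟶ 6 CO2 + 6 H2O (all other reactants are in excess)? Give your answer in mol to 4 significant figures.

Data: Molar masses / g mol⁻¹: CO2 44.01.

n(CO2) = 19610 / 44.01 = 445.6 mol
n(O2) = (9/6) × 445.6 = 668.4 mol

668.4 mol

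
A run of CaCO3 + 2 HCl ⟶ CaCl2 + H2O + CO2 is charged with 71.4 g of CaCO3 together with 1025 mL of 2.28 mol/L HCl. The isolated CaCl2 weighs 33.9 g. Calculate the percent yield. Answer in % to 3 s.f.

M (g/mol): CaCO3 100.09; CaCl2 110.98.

n(CaCO3) = 71.40 / 100.09 = 0.7134 mol
n(HCl) = 2.28 × 1025/1000 = 2.337 mol
n/ν for CaCO3 = 0.7134/1 = 0.7134
n/ν for HCl = 2.337/2 = 1.169
Smallest n/ν is CaCO3 → limiting reagent.
theoretical n(CaCl2) = (1/1) × 0.7134 = 0.7134 mol → 79.17 g
% yield = 33.9 / 79.17 × 100 = 42.82 %

42.8 %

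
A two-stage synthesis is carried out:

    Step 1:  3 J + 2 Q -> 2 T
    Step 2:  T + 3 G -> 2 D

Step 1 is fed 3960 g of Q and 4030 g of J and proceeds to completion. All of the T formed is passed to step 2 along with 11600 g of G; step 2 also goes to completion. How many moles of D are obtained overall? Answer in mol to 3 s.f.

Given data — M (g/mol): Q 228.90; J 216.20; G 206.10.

Step 1:
n(Q) = 3960 / 228.90 = 17.30 mol
n(J) = 4030 / 216.20 = 18.64 mol
n/ν → Q: 8.650, J: 6.213; J is limiting.
n(T) produced = (2/3) × 18.64 = 12.43 mol
Step 2:
n(T) available = 12.43 mol
n(G) = 11600 / 206.10 = 56.28 mol
n/ν → T: 12.43, G: 18.76; T is limiting.
n(D) = (2/1) × 12.43 = 24.86 mol

24.9 mol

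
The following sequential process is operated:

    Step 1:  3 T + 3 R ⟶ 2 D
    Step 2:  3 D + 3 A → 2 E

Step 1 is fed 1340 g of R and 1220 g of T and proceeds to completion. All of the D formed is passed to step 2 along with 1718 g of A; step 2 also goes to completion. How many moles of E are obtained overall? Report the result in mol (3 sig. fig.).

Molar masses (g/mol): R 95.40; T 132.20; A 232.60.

Step 1:
n(R) = 1340 / 95.40 = 14.05 mol
n(T) = 1220 / 132.20 = 9.228 mol
n/ν → R: 4.683, T: 3.076; T is limiting.
n(D) produced = (2/3) × 9.228 = 6.152 mol
Step 2:
n(D) available = 6.152 mol
n(A) = 1718 / 232.60 = 7.386 mol
n/ν → D: 2.051, A: 2.462; D is limiting.
n(E) = (2/3) × 6.152 = 4.101 mol

4.10 mol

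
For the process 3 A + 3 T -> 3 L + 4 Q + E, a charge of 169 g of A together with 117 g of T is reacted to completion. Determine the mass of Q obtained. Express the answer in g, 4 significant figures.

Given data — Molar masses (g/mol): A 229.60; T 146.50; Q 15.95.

n(A) = 169.0 / 229.60 = 0.7361 mol
n(T) = 117.0 / 146.50 = 0.7986 mol
n/ν → A: 0.2454, T: 0.2662; A is limiting.
n(Q) = (4/3) × 0.7361 = 0.9815 mol
mass = 0.9815 × 15.95 = 15.65 g

15.65 g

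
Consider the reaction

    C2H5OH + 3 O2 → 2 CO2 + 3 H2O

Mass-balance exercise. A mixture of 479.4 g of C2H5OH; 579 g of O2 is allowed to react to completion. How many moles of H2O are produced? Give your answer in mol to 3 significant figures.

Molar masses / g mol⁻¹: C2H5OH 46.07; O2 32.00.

18.1 mol

n(C2H5OH) = 479.4 / 46.07 = 10.41 mol
n(O2) = 579.0 / 32.00 = 18.09 mol
n/ν for C2H5OH = 10.41/1 = 10.41
n/ν for O2 = 18.09/3 = 6.030
Smallest n/ν is O2 → limiting reagent.
n(H2O) = (3/3) × 18.09 = 18.09 mol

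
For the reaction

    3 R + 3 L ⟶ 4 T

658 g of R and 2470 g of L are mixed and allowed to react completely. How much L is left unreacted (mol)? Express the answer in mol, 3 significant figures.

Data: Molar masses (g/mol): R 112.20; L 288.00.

n(R) = 658.0 / 112.20 = 5.865 mol
n(L) = 2470 / 288.00 = 8.576 mol
n/ν for R = 5.865/3 = 1.955
n/ν for L = 8.576/3 = 2.859
Smallest n/ν is R → limiting reagent.
L consumed = (3/3) × 5.865 = 5.865 mol
L remaining = 8.576 − 5.865 = 2.711 mol

2.71 mol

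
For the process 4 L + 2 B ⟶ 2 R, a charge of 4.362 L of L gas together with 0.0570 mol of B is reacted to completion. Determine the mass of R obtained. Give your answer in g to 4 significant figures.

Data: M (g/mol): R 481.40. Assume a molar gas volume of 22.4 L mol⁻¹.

27.44 g

n(L) = 4.362 / 22.4 = 0.1947 mol
n(B) = 0.05700 mol
n/ν for L = 0.1947/4 = 0.04868
n/ν for B = 0.05700/2 = 0.02850
Smallest n/ν is B → limiting reagent.
n(R) = (2/2) × 0.05700 = 0.05700 mol
mass = 0.05700 × 481.40 = 27.44 g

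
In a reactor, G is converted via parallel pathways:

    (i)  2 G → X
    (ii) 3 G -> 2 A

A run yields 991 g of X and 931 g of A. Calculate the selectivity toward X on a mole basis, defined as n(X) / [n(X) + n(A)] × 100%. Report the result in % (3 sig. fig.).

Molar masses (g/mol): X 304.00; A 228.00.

n(X) = 991 / 304.00 = 3.260 mol
n(A) = 931 / 228.00 = 4.083 mol
selectivity = 3.260/(3.260+4.083) × 100 = 44.40 %

44.4 %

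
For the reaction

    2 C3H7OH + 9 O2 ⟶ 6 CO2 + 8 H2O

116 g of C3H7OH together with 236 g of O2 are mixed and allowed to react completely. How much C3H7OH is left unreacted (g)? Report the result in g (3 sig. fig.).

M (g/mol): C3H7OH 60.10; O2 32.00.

n(C3H7OH) = 116.0 / 60.10 = 1.930 mol
n(O2) = 236.0 / 32.00 = 7.375 mol
n/ν for C3H7OH = 1.930/2 = 0.9650
n/ν for O2 = 7.375/9 = 0.8194
Smallest n/ν is O2 → limiting reagent.
C3H7OH consumed = (2/9) × 7.375 = 1.639 mol
C3H7OH remaining = 1.930 − 1.639 = 0.2910 mol
mass = 0.2910 × 60.10 = 17.49 g

17.5 g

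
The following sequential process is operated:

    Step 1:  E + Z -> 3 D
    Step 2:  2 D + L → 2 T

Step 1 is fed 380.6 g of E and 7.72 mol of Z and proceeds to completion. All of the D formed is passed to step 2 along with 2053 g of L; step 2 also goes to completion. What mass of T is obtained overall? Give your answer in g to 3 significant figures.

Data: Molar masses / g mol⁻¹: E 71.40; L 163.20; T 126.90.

2030 g

Step 1:
n(E) = 380.6 / 71.40 = 5.331 mol
n(Z) = 7.720 mol
n/ν → E: 5.331, Z: 7.720; E is limiting.
n(D) produced = (3/1) × 5.331 = 15.99 mol
Step 2:
n(D) available = 15.99 mol
n(L) = 2053 / 163.20 = 12.58 mol
n/ν → D: 7.995, L: 12.58; D is limiting.
n(T) = (2/2) × 15.99 = 15.99 mol
mass = 15.99 × 126.90 = 2029 g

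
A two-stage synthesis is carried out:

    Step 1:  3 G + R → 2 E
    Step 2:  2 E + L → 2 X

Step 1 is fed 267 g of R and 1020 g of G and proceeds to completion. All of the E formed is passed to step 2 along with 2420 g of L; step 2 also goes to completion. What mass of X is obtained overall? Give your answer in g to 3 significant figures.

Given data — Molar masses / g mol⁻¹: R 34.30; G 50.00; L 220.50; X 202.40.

2750 g

Step 1:
n(R) = 267.0 / 34.30 = 7.784 mol
n(G) = 1020 / 50.00 = 20.40 mol
n/ν for R = 7.784/1 = 7.784
n/ν for G = 20.40/3 = 6.800
Smallest n/ν is G → limiting reagent.
n(E) produced = (2/3) × 20.40 = 13.60 mol
Step 2:
n(E) available = 13.60 mol
n(L) = 2420 / 220.50 = 10.98 mol
n/ν for E = 13.60/2 = 6.800
n/ν for L = 10.98/1 = 10.98
Smallest n/ν is E → limiting reagent.
n(X) = (2/2) × 13.60 = 13.60 mol
mass = 13.60 × 202.40 = 2753 g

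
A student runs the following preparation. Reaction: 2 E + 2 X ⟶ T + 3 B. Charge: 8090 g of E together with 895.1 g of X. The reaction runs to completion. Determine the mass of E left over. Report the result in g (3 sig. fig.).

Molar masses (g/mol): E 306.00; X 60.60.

n(E) = 8090 / 306.00 = 26.44 mol
n(X) = 895.1 / 60.60 = 14.77 mol
n/ν → E: 13.22, X: 7.385; X is limiting.
E consumed = (2/2) × 14.77 = 14.77 mol
E remaining = 26.44 − 14.77 = 11.67 mol
mass = 11.67 × 306.00 = 3571 g

3570 g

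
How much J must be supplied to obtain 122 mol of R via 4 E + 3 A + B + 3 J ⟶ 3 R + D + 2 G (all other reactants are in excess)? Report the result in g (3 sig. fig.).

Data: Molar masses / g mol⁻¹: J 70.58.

n(R) = 122.0 mol
n(J) = (3/3) × 122.0 = 122.0 mol
mass = 122.0 × 70.58 = 8611 g

8610 g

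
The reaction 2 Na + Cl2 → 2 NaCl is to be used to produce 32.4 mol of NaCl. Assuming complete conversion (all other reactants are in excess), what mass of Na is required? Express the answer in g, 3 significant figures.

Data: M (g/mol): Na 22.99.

745 g

n(NaCl) = 32.40 mol
n(Na) = (2/2) × 32.40 = 32.40 mol
mass = 32.40 × 22.99 = 744.9 g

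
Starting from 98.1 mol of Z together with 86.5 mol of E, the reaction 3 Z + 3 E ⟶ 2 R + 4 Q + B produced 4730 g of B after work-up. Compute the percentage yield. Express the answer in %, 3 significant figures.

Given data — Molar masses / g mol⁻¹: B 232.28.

n(Z) = 98.10 mol
n(E) = 86.50 mol
n/ν for Z = 98.10/3 = 32.70
n/ν for E = 86.50/3 = 28.83
Smallest n/ν is E → limiting reagent.
theoretical n(B) = (1/3) × 86.50 = 28.83 mol → 6697 g
% yield = 4730 / 6697 × 100 = 70.63 %

70.6 %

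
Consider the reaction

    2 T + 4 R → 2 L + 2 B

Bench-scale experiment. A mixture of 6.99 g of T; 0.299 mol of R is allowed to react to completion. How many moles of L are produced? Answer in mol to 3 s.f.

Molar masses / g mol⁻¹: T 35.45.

0.150 mol

n(T) = 6.990 / 35.45 = 0.1972 mol
n(R) = 0.2990 mol
n/ν → T: 0.09860, R: 0.07475; R is limiting.
n(L) = (2/4) × 0.2990 = 0.1495 mol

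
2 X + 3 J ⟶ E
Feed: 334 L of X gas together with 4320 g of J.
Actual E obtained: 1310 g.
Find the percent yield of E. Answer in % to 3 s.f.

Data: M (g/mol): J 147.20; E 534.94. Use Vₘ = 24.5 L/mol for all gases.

n(X) = 334.0 / 24.5 = 13.63 mol
n(J) = 4320 / 147.20 = 29.35 mol
n/ν for X = 13.63/2 = 6.815
n/ν for J = 29.35/3 = 9.783
Smallest n/ν is X → limiting reagent.
theoretical n(E) = (1/2) × 13.63 = 6.815 mol → 3646 g
% yield = 1310 / 3646 × 100 = 35.93 %

35.9 %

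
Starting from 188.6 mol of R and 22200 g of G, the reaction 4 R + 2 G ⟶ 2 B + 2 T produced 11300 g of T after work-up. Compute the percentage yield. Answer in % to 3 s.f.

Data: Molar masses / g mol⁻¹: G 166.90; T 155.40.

n(R) = 188.6 mol
n(G) = 22200 / 166.90 = 133.0 mol
n/ν for R = 188.6/4 = 47.15
n/ν for G = 133.0/2 = 66.50
Smallest n/ν is R → limiting reagent.
theoretical n(T) = (2/4) × 188.6 = 94.30 mol → 14650 g
% yield = 11300 / 14650 × 100 = 77.13 %

77.1 %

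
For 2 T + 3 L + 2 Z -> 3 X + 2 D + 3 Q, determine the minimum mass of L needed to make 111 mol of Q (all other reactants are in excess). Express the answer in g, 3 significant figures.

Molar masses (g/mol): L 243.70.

27100 g

n(Q) = 111.0 mol
n(L) = (3/3) × 111.0 = 111.0 mol
mass = 111.0 × 243.70 = 27050 g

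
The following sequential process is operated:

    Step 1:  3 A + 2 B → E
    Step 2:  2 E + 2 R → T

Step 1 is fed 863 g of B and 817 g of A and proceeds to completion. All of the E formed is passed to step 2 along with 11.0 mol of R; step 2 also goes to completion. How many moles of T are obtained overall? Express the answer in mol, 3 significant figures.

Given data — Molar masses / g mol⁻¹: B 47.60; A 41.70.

Step 1:
n(B) = 863.0 / 47.60 = 18.13 mol
n(A) = 817.0 / 41.70 = 19.59 mol
n/ν → B: 9.065, A: 6.530; A is limiting.
n(E) produced = (1/3) × 19.59 = 6.530 mol
Step 2:
n(E) available = 6.530 mol
n(R) = 11.00 mol
n/ν → E: 3.265, R: 5.500; E is limiting.
n(T) = (1/2) × 6.530 = 3.265 mol

3.27 mol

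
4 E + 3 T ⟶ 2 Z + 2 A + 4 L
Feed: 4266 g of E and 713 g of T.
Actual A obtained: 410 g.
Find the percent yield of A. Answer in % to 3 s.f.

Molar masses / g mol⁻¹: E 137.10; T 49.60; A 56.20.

n(E) = 4266 / 137.10 = 31.12 mol
n(T) = 713.0 / 49.60 = 14.38 mol
n/ν for E = 31.12/4 = 7.780
n/ν for T = 14.38/3 = 4.793
Smallest n/ν is T → limiting reagent.
theoretical n(A) = (2/3) × 14.38 = 9.587 mol → 538.8 g
% yield = 410 / 538.8 × 100 = 76.10 %

76.1 %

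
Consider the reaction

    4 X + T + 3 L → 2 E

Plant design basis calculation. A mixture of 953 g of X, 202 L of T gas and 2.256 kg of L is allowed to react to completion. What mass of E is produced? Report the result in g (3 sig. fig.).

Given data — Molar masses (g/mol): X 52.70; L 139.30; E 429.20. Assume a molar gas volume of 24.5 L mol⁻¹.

3880 g

n(X) = 953.0 / 52.70 = 18.08 mol
n(T) = 202.0 / 24.5 = 8.245 mol
n(L) = 2.256×1000 / 139.30 = 16.20 mol
n/ν for X = 18.08/4 = 4.520
n/ν for T = 8.245/1 = 8.245
n/ν for L = 16.20/3 = 5.400
Smallest n/ν is X → limiting reagent.
n(E) = (2/4) × 18.08 = 9.040 mol
mass = 9.040 × 429.20 = 3880 g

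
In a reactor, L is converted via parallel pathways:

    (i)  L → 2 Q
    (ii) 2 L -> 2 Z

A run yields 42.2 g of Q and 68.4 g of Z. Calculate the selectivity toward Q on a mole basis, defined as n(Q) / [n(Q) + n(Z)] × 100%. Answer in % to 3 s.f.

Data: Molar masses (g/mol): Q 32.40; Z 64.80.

55.2 %

n(Q) = 42.2 / 32.40 = 1.302 mol
n(Z) = 68.4 / 64.80 = 1.056 mol
selectivity = 1.302/(1.302+1.056) × 100 = 55.22 %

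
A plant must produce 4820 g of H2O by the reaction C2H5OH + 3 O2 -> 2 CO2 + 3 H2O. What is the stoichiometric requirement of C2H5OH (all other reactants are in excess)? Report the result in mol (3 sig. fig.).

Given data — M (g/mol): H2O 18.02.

89.2 mol

n(H2O) = 4820 / 18.02 = 267.5 mol
n(C2H5OH) = (1/3) × 267.5 = 89.17 mol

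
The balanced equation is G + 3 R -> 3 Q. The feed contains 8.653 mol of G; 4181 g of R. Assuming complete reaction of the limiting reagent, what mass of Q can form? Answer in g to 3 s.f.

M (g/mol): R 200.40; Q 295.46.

6160 g

n(G) = 8.653 mol
n(R) = 4181 / 200.40 = 20.86 mol
n/ν → G: 8.653, R: 6.953; R is limiting.
n(Q) = (3/3) × 20.86 = 20.86 mol
mass = 20.86 × 295.46 = 6163 g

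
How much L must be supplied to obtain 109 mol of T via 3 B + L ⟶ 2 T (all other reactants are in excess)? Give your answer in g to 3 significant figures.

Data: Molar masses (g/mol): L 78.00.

4250 g

n(T) = 109.0 mol
n(L) = (1/2) × 109.0 = 54.50 mol
mass = 54.50 × 78.00 = 4251 g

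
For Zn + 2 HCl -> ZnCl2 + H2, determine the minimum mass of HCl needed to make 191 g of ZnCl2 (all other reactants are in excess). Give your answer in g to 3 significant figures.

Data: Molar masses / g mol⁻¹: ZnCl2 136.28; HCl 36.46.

102 g

n(ZnCl2) = 191 / 136.28 = 1.402 mol
n(HCl) = (2/1) × 1.402 = 2.804 mol
mass = 2.804 × 36.46 = 102.2 g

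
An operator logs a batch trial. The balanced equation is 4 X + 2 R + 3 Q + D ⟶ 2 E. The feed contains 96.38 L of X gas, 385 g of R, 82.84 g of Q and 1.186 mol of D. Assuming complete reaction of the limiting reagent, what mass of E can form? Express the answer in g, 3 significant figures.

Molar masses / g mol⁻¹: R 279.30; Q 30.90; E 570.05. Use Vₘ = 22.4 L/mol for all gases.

786 g

n(X) = 96.38 / 22.4 = 4.303 mol
n(R) = 385.0 / 279.30 = 1.378 mol
n(Q) = 82.84 / 30.90 = 2.681 mol
n(D) = 1.186 mol
n/ν → X: 1.076, R: 0.6890, Q: 0.8937, D: 1.186; R is limiting.
n(E) = (2/2) × 1.378 = 1.378 mol
mass = 1.378 × 570.05 = 785.5 g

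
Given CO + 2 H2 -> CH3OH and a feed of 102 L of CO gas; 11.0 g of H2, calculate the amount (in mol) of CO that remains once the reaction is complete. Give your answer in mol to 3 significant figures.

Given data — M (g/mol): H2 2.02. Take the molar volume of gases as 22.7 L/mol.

1.77 mol

n(CO) = 102.0 / 22.7 = 4.493 mol
n(H2) = 11.00 / 2.02 = 5.446 mol
n/ν → CO: 4.493, H2: 2.723; H2 is limiting.
CO consumed = (1/2) × 5.446 = 2.723 mol
CO remaining = 4.493 − 2.723 = 1.770 mol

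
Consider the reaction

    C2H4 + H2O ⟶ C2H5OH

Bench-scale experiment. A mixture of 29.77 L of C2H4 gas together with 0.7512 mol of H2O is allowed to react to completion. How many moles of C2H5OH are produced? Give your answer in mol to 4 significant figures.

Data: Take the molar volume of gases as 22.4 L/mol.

n(C2H4) = 29.77 / 22.4 = 1.329 mol
n(H2O) = 0.7512 mol
n/ν for C2H4 = 1.329/1 = 1.329
n/ν for H2O = 0.7512/1 = 0.7512
Smallest n/ν is H2O → limiting reagent.
n(C2H5OH) = (1/1) × 0.7512 = 0.7512 mol

0.7512 mol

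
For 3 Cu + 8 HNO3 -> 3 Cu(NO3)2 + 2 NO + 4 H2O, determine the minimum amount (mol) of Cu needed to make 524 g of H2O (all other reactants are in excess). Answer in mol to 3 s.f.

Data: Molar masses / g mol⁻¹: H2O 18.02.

21.8 mol

n(H2O) = 524 / 18.02 = 29.08 mol
n(Cu) = (3/4) × 29.08 = 21.81 mol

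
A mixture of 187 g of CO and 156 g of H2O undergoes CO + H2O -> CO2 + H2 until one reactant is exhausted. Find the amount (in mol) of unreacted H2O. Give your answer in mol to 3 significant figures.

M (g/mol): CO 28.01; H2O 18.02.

n(CO) = 187.0 / 28.01 = 6.676 mol
n(H2O) = 156.0 / 18.02 = 8.657 mol
n/ν → CO: 6.676, H2O: 8.657; CO is limiting.
H2O consumed = (1/1) × 6.676 = 6.676 mol
H2O remaining = 8.657 − 6.676 = 1.981 mol

1.98 mol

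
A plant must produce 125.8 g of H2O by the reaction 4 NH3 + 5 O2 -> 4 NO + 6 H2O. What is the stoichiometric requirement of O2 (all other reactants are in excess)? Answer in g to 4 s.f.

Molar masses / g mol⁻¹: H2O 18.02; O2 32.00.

186.2 g

n(H2O) = 125.8 / 18.02 = 6.981 mol
n(O2) = (5/6) × 6.981 = 5.818 mol
mass = 5.818 × 32.00 = 186.2 g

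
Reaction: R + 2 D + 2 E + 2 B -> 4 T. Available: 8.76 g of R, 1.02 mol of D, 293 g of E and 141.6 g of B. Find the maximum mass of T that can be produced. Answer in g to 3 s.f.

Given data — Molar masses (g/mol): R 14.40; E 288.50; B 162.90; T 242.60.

422 g

n(R) = 8.760 / 14.40 = 0.6083 mol
n(D) = 1.020 mol
n(E) = 293.0 / 288.50 = 1.016 mol
n(B) = 141.6 / 162.90 = 0.8692 mol
n/ν → R: 0.6083, D: 0.5100, E: 0.5080, B: 0.4346; B is limiting.
n(T) = (4/2) × 0.8692 = 1.738 mol
mass = 1.738 × 242.60 = 421.6 g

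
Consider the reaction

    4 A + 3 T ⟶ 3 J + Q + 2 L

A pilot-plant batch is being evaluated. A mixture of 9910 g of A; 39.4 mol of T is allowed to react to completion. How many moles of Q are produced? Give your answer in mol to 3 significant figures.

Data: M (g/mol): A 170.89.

n(A) = 9910 / 170.89 = 57.99 mol
n(T) = 39.40 mol
n/ν → A: 14.50, T: 13.13; T is limiting.
n(Q) = (1/3) × 39.40 = 13.13 mol

13.1 mol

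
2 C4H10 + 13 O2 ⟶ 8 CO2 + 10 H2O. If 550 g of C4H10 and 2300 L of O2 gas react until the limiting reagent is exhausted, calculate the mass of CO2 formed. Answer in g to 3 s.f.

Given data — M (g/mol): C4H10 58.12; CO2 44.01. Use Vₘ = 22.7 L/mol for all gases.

n(C4H10) = 550.0 / 58.12 = 9.463 mol
n(O2) = 2300 / 22.7 = 101.3 mol
n/ν for C4H10 = 9.463/2 = 4.732
n/ν for O2 = 101.3/13 = 7.792
Smallest n/ν is C4H10 → limiting reagent.
n(CO2) = (8/2) × 9.463 = 37.85 mol
mass = 37.85 × 44.01 = 1666 g

1670 g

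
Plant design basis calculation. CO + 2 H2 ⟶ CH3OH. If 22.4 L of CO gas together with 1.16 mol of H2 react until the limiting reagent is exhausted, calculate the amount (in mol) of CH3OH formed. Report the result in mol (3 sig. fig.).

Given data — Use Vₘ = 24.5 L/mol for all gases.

0.580 mol

n(CO) = 22.40 / 24.5 = 0.9143 mol
n(H2) = 1.160 mol
n/ν for CO = 0.9143/1 = 0.9143
n/ν for H2 = 1.160/2 = 0.5800
Smallest n/ν is H2 → limiting reagent.
n(CH3OH) = (1/2) × 1.160 = 0.5800 mol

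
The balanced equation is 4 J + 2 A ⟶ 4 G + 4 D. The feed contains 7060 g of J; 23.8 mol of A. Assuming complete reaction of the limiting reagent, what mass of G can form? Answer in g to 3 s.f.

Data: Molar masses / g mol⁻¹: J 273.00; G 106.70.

n(J) = 7060 / 273.00 = 25.86 mol
n(A) = 23.80 mol
n/ν for J = 25.86/4 = 6.465
n/ν for A = 23.80/2 = 11.90
Smallest n/ν is J → limiting reagent.
n(G) = (4/4) × 25.86 = 25.86 mol
mass = 25.86 × 106.70 = 2759 g

2760 g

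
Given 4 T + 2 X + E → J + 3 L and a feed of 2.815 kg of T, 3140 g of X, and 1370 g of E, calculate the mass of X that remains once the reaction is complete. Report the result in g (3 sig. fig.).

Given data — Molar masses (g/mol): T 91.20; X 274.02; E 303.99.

n(T) = 2.815×1000 / 91.20 = 30.87 mol
n(X) = 3140 / 274.02 = 11.46 mol
n(E) = 1370 / 303.99 = 4.507 mol
n/ν → T: 7.718, X: 5.730, E: 4.507; E is limiting.
X consumed = (2/1) × 4.507 = 9.014 mol
X remaining = 11.46 − 9.014 = 2.446 mol
mass = 2.446 × 274.02 = 670.3 g

670 g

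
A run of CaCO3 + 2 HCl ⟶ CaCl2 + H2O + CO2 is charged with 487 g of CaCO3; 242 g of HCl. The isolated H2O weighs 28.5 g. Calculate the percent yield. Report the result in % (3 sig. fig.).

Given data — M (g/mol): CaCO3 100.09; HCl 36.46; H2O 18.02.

47.7 %

n(CaCO3) = 487.0 / 100.09 = 4.866 mol
n(HCl) = 242.0 / 36.46 = 6.637 mol
n/ν for CaCO3 = 4.866/1 = 4.866
n/ν for HCl = 6.637/2 = 3.319
Smallest n/ν is HCl → limiting reagent.
theoretical n(H2O) = (1/2) × 6.637 = 3.319 mol → 59.81 g
% yield = 28.5 / 59.81 × 100 = 47.65 %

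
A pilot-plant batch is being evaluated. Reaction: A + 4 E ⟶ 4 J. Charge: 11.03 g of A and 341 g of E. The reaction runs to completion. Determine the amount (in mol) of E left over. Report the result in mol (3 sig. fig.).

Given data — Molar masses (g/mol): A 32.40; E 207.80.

n(A) = 11.03 / 32.40 = 0.3404 mol
n(E) = 341.0 / 207.80 = 1.641 mol
n/ν for A = 0.3404/1 = 0.3404
n/ν for E = 1.641/4 = 0.4103
Smallest n/ν is A → limiting reagent.
E consumed = (4/1) × 0.3404 = 1.362 mol
E remaining = 1.641 − 1.362 = 0.2790 mol

0.279 mol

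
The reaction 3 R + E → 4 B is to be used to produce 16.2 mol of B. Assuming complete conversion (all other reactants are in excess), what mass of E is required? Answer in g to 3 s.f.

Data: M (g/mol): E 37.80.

153 g

n(B) = 16.20 mol
n(E) = (1/4) × 16.20 = 4.050 mol
mass = 4.050 × 37.80 = 153.1 g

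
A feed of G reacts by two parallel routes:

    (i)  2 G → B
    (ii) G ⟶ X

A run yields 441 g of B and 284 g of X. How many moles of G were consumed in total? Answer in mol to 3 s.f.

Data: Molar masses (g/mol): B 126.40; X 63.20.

n(B) = 441 / 126.40 = 3.489 mol
n(X) = 284 / 63.20 = 4.494 mol
n(G) via (i) = (2/1)×3.489 = 6.978 mol
n(G) via (ii) = (1/1)×4.494 = 4.494 mol
total n(G) = 6.978 + 4.494 = 11.47 mol

11.5 mol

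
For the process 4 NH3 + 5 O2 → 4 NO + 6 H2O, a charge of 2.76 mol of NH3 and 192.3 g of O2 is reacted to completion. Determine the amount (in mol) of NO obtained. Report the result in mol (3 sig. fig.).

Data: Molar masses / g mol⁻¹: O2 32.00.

n(NH3) = 2.760 mol
n(O2) = 192.3 / 32.00 = 6.009 mol
n/ν for NH3 = 2.760/4 = 0.6900
n/ν for O2 = 6.009/5 = 1.202
Smallest n/ν is NH3 → limiting reagent.
n(NO) = (4/4) × 2.760 = 2.760 mol

2.76 mol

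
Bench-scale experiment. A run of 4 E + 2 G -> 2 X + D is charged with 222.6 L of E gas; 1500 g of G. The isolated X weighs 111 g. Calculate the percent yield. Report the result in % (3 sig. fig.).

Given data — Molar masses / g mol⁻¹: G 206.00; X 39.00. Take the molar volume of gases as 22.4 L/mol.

57.3 %

n(E) = 222.6 / 22.4 = 9.938 mol
n(G) = 1500 / 206.00 = 7.282 mol
n/ν for E = 9.938/4 = 2.485
n/ν for G = 7.282/2 = 3.641
Smallest n/ν is E → limiting reagent.
theoretical n(X) = (2/4) × 9.938 = 4.969 mol → 193.8 g
% yield = 111 / 193.8 × 100 = 57.28 %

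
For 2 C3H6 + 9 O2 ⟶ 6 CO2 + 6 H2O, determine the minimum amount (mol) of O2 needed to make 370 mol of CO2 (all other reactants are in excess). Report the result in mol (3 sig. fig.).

555 mol

n(CO2) = 370.0 mol
n(O2) = (9/6) × 370.0 = 555.0 mol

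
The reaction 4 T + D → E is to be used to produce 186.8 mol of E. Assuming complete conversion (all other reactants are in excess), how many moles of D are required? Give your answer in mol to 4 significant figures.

186.8 mol

n(E) = 186.8 mol
n(D) = (1/1) × 186.8 = 186.8 mol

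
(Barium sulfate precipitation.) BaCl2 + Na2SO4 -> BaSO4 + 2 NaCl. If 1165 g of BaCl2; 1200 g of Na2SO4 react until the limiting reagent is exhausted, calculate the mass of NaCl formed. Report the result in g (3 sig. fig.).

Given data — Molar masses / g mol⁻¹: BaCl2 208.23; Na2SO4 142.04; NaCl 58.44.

n(BaCl2) = 1165 / 208.23 = 5.595 mol
n(Na2SO4) = 1200 / 142.04 = 8.448 mol
n/ν → BaCl2: 5.595, Na2SO4: 8.448; BaCl2 is limiting.
n(NaCl) = (2/1) × 5.595 = 11.19 mol
mass = 11.19 × 58.44 = 653.9 g

654 g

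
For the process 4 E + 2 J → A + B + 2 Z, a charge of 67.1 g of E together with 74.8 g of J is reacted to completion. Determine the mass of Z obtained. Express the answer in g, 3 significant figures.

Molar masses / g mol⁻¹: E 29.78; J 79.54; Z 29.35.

27.6 g

n(E) = 67.10 / 29.78 = 2.253 mol
n(J) = 74.80 / 79.54 = 0.9404 mol
n/ν for E = 2.253/4 = 0.5633
n/ν for J = 0.9404/2 = 0.4702
Smallest n/ν is J → limiting reagent.
n(Z) = (2/2) × 0.9404 = 0.9404 mol
mass = 0.9404 × 29.35 = 27.60 g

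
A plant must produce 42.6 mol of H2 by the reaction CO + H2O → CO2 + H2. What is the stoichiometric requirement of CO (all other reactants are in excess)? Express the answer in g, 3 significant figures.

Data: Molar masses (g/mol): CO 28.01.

1190 g

n(H2) = 42.60 mol
n(CO) = (1/1) × 42.60 = 42.60 mol
mass = 42.60 × 28.01 = 1193 g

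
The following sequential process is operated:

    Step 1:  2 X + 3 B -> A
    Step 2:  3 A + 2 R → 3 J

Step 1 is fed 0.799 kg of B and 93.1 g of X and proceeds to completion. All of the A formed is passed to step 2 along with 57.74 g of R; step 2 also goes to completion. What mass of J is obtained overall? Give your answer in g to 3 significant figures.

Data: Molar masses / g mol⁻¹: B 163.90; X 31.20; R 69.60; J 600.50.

747 g

Step 1:
n(B) = 0.7990×1000 / 163.90 = 4.875 mol
n(X) = 93.10 / 31.20 = 2.984 mol
n/ν for B = 4.875/3 = 1.625
n/ν for X = 2.984/2 = 1.492
Smallest n/ν is X → limiting reagent.
n(A) produced = (1/2) × 2.984 = 1.492 mol
Step 2:
n(A) available = 1.492 mol
n(R) = 57.74 / 69.60 = 0.8296 mol
n/ν for A = 1.492/3 = 0.4973
n/ν for R = 0.8296/2 = 0.4148
Smallest n/ν is R → limiting reagent.
n(J) = (3/2) × 0.8296 = 1.244 mol
mass = 1.244 × 600.50 = 747.0 g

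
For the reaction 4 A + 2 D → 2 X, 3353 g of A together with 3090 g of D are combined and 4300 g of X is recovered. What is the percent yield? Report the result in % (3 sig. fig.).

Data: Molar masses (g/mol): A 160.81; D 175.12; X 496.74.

n(A) = 3353 / 160.81 = 20.85 mol
n(D) = 3090 / 175.12 = 17.65 mol
n/ν for A = 20.85/4 = 5.213
n/ν for D = 17.65/2 = 8.825
Smallest n/ν is A → limiting reagent.
theoretical n(X) = (2/4) × 20.85 = 10.43 mol → 5181 g
% yield = 4300 / 5181 × 100 = 83.00 %

83.0 %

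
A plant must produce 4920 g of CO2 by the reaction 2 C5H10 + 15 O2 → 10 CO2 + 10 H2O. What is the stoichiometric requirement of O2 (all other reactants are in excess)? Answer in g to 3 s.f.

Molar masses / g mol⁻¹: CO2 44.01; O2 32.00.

n(CO2) = 4920 / 44.01 = 111.8 mol
n(O2) = (15/10) × 111.8 = 167.7 mol
mass = 167.7 × 32.00 = 5366 g

5370 g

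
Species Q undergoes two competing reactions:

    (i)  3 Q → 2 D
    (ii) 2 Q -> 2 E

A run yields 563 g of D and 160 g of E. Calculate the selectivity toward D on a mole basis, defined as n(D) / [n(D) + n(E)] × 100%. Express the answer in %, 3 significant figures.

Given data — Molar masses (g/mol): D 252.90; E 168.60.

70.1 %

n(D) = 563 / 252.90 = 2.226 mol
n(E) = 160 / 168.60 = 0.9490 mol
selectivity = 2.226/(2.226+0.9490) × 100 = 70.11 %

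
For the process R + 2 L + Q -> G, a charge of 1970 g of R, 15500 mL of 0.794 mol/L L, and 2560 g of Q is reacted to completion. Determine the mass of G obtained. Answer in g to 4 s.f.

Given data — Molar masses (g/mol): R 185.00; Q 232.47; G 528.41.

n(R) = 1970 / 185.00 = 10.65 mol
n(L) = 0.794 × 15500/1000 = 12.31 mol
n(Q) = 2560 / 232.47 = 11.01 mol
n/ν for R = 10.65/1 = 10.65
n/ν for L = 12.31/2 = 6.155
n/ν for Q = 11.01/1 = 11.01
Smallest n/ν is L → limiting reagent.
n(G) = (1/2) × 12.31 = 6.155 mol
mass = 6.155 × 528.41 = 3252 g

3252 g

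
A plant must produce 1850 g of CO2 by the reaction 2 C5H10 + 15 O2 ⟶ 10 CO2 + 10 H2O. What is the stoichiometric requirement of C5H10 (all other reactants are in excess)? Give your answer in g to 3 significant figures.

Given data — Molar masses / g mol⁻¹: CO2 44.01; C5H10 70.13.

n(CO2) = 1850 / 44.01 = 42.04 mol
n(C5H10) = (2/10) × 42.04 = 8.408 mol
mass = 8.408 × 70.13 = 589.7 g

590 g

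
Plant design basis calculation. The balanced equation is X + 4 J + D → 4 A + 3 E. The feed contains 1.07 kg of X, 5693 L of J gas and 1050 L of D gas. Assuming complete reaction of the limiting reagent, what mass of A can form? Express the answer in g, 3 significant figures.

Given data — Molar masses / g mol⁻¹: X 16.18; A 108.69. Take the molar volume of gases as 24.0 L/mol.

n(X) = 1.070×1000 / 16.18 = 66.13 mol
n(J) = 5693 / 24.0 = 237.2 mol
n(D) = 1050 / 24.0 = 43.75 mol
n/ν → X: 66.13, J: 59.30, D: 43.75; D is limiting.
n(A) = (4/1) × 43.75 = 175.0 mol
mass = 175.0 × 108.69 = 19020 g

19000 g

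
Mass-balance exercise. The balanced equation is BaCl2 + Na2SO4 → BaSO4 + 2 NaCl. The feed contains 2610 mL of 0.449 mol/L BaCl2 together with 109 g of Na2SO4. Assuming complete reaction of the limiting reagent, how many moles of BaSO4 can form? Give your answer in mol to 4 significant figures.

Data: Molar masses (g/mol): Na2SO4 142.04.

n(BaCl2) = 0.449 × 2610/1000 = 1.172 mol
n(Na2SO4) = 109.0 / 142.04 = 0.7674 mol
n/ν → BaCl2: 1.172, Na2SO4: 0.7674; Na2SO4 is limiting.
n(BaSO4) = (1/1) × 0.7674 = 0.7674 mol

0.7674 mol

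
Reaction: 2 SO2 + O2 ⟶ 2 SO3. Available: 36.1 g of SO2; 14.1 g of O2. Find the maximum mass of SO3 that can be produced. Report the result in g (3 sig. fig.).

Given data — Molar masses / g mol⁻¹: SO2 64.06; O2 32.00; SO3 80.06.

n(SO2) = 36.10 / 64.06 = 0.5635 mol
n(O2) = 14.10 / 32.00 = 0.4406 mol
n/ν for SO2 = 0.5635/2 = 0.2818
n/ν for O2 = 0.4406/1 = 0.4406
Smallest n/ν is SO2 → limiting reagent.
n(SO3) = (2/2) × 0.5635 = 0.5635 mol
mass = 0.5635 × 80.06 = 45.11 g

45.1 g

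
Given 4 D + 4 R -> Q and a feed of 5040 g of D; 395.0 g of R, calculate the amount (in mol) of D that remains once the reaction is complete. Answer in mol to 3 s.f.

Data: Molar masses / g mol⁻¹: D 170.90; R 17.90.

n(D) = 5040 / 170.90 = 29.49 mol
n(R) = 395.0 / 17.90 = 22.07 mol
n/ν for D = 29.49/4 = 7.373
n/ν for R = 22.07/4 = 5.518
Smallest n/ν is R → limiting reagent.
D consumed = (4/4) × 22.07 = 22.07 mol
D remaining = 29.49 − 22.07 = 7.420 mol

7.42 mol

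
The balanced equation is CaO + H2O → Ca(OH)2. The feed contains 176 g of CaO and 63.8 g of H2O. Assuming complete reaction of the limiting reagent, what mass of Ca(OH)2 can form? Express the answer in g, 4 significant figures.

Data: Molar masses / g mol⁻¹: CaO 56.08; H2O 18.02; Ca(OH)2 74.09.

232.5 g

n(CaO) = 176.0 / 56.08 = 3.138 mol
n(H2O) = 63.80 / 18.02 = 3.541 mol
n/ν → CaO: 3.138, H2O: 3.541; CaO is limiting.
n(Ca(OH)2) = (1/1) × 3.138 = 3.138 mol
mass = 3.138 × 74.09 = 232.5 g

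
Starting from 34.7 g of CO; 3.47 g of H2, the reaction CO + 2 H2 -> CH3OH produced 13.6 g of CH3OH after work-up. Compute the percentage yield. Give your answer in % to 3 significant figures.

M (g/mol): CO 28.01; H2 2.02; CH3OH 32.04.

49.4 %

n(CO) = 34.70 / 28.01 = 1.239 mol
n(H2) = 3.470 / 2.02 = 1.718 mol
n/ν for CO = 1.239/1 = 1.239
n/ν for H2 = 1.718/2 = 0.8590
Smallest n/ν is H2 → limiting reagent.
theoretical n(CH3OH) = (1/2) × 1.718 = 0.8590 mol → 27.52 g
% yield = 13.6 / 27.52 × 100 = 49.42 %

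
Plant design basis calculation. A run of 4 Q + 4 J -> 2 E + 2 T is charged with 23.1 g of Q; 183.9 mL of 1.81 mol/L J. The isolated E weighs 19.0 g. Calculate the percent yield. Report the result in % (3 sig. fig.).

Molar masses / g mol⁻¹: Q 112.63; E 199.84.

n(Q) = 23.10 / 112.63 = 0.2051 mol
n(J) = 1.81 × 183.9/1000 = 0.3329 mol
n/ν → Q: 0.05128, J: 0.08323; Q is limiting.
theoretical n(E) = (2/4) × 0.2051 = 0.1026 mol → 20.50 g
% yield = 19.0 / 20.50 × 100 = 92.68 %

92.7 %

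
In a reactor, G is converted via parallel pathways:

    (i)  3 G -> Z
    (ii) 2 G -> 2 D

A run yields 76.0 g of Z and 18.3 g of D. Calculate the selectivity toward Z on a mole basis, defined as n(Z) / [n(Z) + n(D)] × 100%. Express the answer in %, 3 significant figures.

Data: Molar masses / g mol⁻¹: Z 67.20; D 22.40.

n(Z) = 76.0 / 67.20 = 1.131 mol
n(D) = 18.3 / 22.40 = 0.8170 mol
selectivity = 1.131/(1.131+0.8170) × 100 = 58.06 %

58.1 %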